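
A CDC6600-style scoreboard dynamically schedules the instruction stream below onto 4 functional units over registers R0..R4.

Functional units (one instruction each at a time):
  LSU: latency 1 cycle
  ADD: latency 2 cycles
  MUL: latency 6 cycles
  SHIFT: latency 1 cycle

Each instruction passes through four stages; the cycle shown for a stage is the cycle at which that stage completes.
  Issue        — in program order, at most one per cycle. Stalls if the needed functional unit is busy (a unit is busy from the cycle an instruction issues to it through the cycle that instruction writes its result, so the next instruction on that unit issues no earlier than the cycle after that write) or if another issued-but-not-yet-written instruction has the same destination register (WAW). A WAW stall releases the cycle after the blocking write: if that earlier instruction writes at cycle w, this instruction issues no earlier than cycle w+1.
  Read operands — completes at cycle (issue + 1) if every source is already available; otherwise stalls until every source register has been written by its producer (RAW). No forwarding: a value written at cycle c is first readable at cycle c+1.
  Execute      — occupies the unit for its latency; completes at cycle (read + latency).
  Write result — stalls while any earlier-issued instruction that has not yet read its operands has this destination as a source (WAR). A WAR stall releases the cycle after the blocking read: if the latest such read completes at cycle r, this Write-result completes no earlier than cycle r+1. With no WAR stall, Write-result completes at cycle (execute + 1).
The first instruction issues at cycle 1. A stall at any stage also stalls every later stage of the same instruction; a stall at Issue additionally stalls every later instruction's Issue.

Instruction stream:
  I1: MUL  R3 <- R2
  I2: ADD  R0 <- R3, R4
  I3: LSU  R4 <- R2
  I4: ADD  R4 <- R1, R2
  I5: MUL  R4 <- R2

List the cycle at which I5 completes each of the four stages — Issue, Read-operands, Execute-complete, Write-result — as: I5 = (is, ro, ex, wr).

I1  is:1  ro:2  ex:8  wr:9
I2  is:2  ro:10  ex:12  wr:13  — RAW R3: wait I1 write@9
I3  is:3  ro:4  ex:5  wr:11  — WAR R4: wait I2 read@10
I4  is:14  ro:15  ex:17  wr:18  — struct: ADD busy until I2 writes@13
I5  is:19  ro:20  ex:26  wr:27  — WAW R4: wait I4 write@18

I5 = (19, 20, 26, 27)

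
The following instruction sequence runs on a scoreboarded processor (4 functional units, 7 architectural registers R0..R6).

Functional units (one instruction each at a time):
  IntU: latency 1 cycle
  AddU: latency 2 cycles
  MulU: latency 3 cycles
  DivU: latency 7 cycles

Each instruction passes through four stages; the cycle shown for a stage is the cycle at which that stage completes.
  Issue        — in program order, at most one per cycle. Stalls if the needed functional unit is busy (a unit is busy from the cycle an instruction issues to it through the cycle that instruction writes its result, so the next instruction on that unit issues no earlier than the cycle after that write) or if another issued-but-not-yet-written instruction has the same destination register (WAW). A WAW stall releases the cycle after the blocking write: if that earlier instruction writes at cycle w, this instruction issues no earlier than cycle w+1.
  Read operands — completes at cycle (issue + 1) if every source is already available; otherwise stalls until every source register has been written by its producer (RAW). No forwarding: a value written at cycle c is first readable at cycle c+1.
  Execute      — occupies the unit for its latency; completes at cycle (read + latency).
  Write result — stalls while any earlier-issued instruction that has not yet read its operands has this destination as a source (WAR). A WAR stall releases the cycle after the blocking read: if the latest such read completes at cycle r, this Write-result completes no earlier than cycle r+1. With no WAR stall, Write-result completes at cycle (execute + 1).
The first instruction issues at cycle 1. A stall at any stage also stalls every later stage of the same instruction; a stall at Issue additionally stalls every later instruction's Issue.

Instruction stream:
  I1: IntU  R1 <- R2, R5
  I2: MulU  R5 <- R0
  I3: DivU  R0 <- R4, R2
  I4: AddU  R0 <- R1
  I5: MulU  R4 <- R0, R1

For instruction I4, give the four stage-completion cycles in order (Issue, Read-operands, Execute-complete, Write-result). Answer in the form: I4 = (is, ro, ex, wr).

I4 = (13, 14, 16, 17)

[I1] 1/2/3/4
[I2] 2/3/6/7
[I3] 3/4/11/12
[I4] 13/14/16/17  (WAW R0: wait I3 write@12)
[I5] 14/18/21/22  (RAW R0: wait I4 write@17)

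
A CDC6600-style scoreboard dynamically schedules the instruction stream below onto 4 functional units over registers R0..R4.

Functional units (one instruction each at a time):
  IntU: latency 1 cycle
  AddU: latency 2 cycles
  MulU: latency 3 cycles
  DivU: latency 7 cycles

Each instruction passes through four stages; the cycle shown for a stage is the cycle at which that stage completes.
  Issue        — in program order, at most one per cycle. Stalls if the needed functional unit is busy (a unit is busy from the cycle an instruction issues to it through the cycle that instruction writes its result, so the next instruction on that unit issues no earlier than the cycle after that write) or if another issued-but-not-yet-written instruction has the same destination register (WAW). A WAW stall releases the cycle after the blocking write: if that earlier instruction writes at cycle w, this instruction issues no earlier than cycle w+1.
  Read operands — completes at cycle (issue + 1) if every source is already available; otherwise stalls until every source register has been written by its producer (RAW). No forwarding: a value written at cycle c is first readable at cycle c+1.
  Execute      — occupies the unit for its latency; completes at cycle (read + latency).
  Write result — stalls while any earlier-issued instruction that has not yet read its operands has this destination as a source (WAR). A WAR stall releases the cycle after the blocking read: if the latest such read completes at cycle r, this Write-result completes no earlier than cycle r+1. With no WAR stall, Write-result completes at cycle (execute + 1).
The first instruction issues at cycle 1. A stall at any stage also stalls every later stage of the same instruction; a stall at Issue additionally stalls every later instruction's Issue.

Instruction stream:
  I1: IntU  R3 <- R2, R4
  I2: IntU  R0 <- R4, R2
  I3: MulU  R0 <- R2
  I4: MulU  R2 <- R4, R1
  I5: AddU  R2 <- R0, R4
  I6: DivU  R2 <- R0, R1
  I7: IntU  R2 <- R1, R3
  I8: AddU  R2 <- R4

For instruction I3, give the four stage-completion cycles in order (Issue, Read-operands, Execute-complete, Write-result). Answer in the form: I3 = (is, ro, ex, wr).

I3 = (9, 10, 13, 14)

1) issue 1, read 2, done 3, write 4
2) issue 5, read 6, done 7, write 8  <struct: IntU busy until I1 writes@4>
3) issue 9, read 10, done 13, write 14  <WAW R0: wait I2 write@8>
4) issue 15, read 16, done 19, write 20  <struct: MulU busy until I3 writes@14>
5) issue 21, read 22, done 24, write 25  <WAW R2: wait I4 write@20>
6) issue 26, read 27, done 34, write 35  <WAW R2: wait I5 write@25>
7) issue 36, read 37, done 38, write 39  <WAW R2: wait I6 write@35>
8) issue 40, read 41, done 43, write 44  <WAW R2: wait I7 write@39>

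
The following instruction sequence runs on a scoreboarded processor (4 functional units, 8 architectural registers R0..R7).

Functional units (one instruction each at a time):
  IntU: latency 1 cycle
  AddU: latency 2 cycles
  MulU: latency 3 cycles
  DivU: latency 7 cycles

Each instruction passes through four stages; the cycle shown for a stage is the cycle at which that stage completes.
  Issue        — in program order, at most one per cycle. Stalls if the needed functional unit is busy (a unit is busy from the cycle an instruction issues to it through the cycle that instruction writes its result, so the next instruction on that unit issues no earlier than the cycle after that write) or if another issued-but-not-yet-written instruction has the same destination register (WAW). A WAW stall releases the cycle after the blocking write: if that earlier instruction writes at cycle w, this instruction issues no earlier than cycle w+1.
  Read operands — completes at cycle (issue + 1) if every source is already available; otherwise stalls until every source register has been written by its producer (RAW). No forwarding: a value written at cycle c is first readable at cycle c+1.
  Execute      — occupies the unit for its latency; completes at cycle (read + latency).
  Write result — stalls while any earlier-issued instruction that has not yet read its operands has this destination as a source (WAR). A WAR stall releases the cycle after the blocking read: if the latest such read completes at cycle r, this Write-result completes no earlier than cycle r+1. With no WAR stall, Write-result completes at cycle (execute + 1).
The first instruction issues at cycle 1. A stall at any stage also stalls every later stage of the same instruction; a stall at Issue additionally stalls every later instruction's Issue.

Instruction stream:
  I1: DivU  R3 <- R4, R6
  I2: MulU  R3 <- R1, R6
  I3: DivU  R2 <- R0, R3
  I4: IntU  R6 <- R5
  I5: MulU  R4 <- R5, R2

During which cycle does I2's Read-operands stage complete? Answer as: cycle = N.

cycle = 12

[I1] 1/2/9/10
[I2] 11/12/15/16  (WAW R3: wait I1 write@10)
[I3] 12/17/24/25  (RAW R3: wait I2 write@16)
[I4] 13/14/15/16
[I5] 17/26/29/30  (struct: MulU busy until I2 writes@16; RAW R2: wait I3 write@25)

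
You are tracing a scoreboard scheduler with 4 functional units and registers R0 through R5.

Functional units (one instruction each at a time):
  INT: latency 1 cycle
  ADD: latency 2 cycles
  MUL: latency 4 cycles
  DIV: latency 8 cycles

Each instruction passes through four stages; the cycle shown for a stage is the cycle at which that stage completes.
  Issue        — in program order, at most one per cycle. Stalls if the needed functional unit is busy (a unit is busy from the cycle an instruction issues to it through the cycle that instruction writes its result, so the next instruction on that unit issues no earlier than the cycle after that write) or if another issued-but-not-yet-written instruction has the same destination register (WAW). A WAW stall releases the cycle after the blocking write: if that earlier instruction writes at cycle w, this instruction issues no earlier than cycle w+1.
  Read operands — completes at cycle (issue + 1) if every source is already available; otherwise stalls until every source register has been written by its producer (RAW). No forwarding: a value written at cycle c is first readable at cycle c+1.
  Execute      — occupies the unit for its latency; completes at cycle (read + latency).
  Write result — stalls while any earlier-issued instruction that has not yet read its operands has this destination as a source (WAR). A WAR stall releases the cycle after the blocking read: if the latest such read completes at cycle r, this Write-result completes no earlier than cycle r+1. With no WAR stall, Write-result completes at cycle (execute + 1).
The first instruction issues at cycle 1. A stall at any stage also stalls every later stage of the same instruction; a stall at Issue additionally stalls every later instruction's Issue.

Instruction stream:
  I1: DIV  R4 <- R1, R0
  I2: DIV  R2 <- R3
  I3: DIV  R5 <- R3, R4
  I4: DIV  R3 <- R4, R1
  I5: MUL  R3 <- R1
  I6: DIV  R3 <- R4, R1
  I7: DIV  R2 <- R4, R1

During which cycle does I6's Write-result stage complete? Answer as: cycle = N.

c1: I1 dispatched to DIV
c2: I1 operands ready
c10: I1 complete
c11: R4←I1
c12: I2 dispatched to DIV
c13: I2 operands ready
c21: I2 complete
c22: R2←I2
c23: I3 dispatched to DIV
c24: I3 operands ready
c32: I3 complete
c33: R5←I3
c34: I4 dispatched to DIV
c35: I4 operands ready
c43: I4 complete
c44: R3←I4
c45: I5 dispatched to MUL
c46: I5 operands ready
c50: I5 complete
c51: R3←I5
c52: I6 dispatched to DIV
c53: I6 operands ready
c61: I6 complete
c62: R3←I6
c63: I7 dispatched to DIV
c64: I7 operands ready
c72: I7 complete
c73: R2←I7

cycle = 62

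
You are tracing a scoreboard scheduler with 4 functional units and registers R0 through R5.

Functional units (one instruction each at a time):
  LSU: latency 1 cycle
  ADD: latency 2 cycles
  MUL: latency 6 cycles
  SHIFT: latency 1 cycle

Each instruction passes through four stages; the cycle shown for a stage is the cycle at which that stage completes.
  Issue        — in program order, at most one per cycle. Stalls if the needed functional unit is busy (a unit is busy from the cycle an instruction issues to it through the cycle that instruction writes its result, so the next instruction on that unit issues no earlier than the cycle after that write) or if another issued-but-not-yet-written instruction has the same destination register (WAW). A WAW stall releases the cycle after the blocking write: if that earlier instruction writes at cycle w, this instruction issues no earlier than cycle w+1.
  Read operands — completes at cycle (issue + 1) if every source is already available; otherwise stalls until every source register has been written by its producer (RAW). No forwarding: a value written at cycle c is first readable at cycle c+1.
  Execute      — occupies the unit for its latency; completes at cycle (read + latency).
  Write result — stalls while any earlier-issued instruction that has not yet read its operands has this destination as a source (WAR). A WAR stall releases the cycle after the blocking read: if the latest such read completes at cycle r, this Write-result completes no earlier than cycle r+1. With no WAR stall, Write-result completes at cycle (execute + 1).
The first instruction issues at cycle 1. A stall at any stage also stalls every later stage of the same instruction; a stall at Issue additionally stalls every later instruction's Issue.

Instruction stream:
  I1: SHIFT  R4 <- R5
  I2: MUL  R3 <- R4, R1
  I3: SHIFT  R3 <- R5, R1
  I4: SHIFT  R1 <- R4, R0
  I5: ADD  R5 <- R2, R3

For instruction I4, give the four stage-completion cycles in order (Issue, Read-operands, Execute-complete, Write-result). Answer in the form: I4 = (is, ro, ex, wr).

[I1] 1/2/3/4
[I2] 2/5/11/12  (RAW R4: wait I1 write@4)
[I3] 13/14/15/16  (WAW R3: wait I2 write@12)
[I4] 17/18/19/20  (struct: SHIFT busy until I3 writes@16)
[I5] 18/19/21/22

I4 = (17, 18, 19, 20)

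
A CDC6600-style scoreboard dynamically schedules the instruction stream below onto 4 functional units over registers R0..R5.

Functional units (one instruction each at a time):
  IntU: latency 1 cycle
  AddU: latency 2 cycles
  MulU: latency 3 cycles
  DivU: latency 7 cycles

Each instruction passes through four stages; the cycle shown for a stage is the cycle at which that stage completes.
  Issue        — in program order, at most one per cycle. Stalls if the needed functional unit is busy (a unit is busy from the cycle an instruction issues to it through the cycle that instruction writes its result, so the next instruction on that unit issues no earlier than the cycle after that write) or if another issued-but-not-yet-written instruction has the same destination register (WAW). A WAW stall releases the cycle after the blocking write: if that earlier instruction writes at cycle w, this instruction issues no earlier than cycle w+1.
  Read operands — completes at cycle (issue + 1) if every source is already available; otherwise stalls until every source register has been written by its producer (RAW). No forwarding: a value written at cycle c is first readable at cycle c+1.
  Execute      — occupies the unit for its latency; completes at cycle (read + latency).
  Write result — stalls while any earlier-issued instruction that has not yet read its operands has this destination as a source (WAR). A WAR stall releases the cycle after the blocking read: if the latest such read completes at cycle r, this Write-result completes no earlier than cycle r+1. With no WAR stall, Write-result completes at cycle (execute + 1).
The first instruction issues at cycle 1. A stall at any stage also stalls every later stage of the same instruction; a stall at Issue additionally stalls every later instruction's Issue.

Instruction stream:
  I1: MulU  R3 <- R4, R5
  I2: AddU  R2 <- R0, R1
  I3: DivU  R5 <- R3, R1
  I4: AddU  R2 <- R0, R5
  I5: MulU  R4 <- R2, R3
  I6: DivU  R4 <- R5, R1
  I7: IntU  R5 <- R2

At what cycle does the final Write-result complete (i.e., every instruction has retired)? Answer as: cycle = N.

cycle = 34

[1] I1→MulU
[2] I1 RO · I2→AddU
[3] I2 RO · I3→DivU
[5] I1 EX · I2 EX
[6] I1 WR R3 · I2 WR R2
[7] I3 RO · I4→AddU
[8] I5→MulU
[14] I3 EX
[15] I3 WR R5
[16] I4 RO
[18] I4 EX
[19] I4 WR R2
[20] I5 RO
[23] I5 EX
[24] I5 WR R4
[25] I6→DivU
[26] I6 RO · I7→IntU
[27] I7 RO
[28] I7 EX
[29] I7 WR R5
[33] I6 EX
[34] I6 WR R4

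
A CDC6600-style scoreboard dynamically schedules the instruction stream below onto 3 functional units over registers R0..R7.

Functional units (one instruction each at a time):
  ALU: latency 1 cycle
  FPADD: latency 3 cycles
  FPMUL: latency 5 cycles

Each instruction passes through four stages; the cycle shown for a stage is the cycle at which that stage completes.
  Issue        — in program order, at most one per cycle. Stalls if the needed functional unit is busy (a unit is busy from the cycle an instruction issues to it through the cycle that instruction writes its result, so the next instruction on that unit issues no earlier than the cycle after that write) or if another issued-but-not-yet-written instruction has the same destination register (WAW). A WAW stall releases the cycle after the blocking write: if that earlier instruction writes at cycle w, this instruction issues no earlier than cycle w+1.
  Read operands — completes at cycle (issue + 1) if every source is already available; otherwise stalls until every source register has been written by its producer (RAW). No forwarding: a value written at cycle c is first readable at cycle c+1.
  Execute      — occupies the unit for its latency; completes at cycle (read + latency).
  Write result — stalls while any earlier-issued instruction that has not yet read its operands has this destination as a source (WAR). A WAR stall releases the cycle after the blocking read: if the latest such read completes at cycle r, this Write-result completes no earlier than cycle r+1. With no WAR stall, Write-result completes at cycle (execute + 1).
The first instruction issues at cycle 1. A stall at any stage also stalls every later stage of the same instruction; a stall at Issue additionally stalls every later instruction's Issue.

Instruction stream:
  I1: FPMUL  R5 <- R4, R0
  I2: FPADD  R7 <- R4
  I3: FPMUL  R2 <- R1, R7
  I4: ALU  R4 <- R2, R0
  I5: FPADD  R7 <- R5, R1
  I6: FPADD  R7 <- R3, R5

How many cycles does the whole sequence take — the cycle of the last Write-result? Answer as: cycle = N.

  I1 | 1 | 2 | 7 | 8
  I2 | 2 | 3 | 6 | 7
  I3 | 9 | 10 | 15 | 16   struct: FPMUL busy until I1 writes@8
  I4 | 10 | 17 | 18 | 19   RAW R2: wait I3 write@16
  I5 | 11 | 12 | 15 | 16
  I6 | 17 | 18 | 21 | 22   struct: FPADD busy until I5 writes@16

cycle = 22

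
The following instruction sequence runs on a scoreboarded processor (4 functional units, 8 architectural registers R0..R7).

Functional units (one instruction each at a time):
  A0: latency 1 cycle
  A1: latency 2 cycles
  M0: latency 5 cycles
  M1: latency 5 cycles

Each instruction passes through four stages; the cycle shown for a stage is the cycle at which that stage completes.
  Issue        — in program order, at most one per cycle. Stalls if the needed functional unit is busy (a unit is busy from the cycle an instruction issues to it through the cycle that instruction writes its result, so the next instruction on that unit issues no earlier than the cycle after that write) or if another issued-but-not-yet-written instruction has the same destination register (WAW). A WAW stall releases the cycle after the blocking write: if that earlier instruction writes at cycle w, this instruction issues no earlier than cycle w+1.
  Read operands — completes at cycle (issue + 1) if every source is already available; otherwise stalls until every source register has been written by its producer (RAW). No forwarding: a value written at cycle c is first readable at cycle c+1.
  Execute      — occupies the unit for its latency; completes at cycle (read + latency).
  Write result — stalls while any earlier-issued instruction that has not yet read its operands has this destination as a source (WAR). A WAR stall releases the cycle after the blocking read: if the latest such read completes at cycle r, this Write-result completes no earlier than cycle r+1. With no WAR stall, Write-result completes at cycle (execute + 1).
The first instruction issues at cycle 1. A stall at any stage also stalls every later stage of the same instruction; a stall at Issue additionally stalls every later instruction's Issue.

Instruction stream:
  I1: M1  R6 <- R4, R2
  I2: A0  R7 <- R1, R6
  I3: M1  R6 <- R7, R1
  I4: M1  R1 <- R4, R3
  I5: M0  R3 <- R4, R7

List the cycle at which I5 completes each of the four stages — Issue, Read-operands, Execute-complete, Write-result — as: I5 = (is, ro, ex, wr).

I5 = (20, 21, 26, 27)

I1  is:1  ro:2  ex:7  wr:8
I2  is:2  ro:9  ex:10  wr:11  — RAW R6: wait I1 write@8
I3  is:9  ro:12  ex:17  wr:18  — struct: M1 busy until I1 writes@8, RAW R7: wait I2 write@11
I4  is:19  ro:20  ex:25  wr:26  — struct: M1 busy until I3 writes@18
I5  is:20  ro:21  ex:26  wr:27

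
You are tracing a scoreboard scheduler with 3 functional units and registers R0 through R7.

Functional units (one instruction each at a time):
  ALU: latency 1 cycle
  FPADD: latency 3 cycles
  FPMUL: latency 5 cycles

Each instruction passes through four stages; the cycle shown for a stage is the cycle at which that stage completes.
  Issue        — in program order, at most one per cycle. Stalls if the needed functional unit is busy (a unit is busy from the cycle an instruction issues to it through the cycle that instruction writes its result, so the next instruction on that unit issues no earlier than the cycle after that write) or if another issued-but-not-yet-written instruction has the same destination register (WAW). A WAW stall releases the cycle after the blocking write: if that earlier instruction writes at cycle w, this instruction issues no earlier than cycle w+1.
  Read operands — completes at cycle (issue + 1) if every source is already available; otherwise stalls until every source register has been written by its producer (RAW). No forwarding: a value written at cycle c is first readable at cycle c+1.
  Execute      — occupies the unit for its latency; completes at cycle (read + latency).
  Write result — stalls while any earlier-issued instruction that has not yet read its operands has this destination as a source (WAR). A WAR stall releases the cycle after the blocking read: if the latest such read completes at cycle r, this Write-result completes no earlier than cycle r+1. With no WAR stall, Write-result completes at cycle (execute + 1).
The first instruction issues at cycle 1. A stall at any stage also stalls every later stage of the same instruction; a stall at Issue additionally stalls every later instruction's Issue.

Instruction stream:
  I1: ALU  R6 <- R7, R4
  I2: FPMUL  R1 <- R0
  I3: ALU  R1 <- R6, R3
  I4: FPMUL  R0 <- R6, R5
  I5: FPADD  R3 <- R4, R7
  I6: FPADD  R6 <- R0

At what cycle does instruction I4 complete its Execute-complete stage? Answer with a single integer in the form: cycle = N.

cycle = 17

1) issue 1, read 2, done 3, write 4
2) issue 2, read 3, done 8, write 9
3) issue 10, read 11, done 12, write 13  <WAW R1: wait I2 write@9>
4) issue 11, read 12, done 17, write 18
5) issue 12, read 13, done 16, write 17
6) issue 18, read 19, done 22, write 23  <struct: FPADD busy until I5 writes@17>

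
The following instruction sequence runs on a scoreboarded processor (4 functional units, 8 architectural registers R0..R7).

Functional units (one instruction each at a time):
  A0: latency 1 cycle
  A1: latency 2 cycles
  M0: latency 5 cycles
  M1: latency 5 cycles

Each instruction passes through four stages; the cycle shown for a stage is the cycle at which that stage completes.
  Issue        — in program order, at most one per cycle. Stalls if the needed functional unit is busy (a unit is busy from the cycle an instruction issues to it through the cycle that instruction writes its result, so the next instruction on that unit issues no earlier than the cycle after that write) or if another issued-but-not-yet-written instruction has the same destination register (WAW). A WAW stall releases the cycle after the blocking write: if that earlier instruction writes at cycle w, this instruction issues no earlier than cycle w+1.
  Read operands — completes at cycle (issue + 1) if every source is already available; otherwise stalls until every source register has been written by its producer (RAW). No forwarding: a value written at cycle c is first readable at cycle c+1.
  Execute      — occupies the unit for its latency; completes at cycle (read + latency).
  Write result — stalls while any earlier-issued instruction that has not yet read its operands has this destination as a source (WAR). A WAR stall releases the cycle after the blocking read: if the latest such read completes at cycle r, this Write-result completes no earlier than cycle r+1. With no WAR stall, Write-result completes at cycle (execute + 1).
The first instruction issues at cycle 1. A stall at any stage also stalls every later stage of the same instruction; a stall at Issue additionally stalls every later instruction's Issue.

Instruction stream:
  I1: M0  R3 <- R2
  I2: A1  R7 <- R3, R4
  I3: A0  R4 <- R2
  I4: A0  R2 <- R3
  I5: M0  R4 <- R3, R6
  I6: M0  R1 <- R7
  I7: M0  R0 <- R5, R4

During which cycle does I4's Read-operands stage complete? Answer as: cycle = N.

cycle = 12

c1: I1 dispatched to M0
c2: I1 operands ready | I2 dispatched to A1
c3: I3 dispatched to A0
c4: I3 operands ready
c5: I3 complete
c7: I1 complete
c8: R3←I1
c9: I2 operands ready
c10: R4←I3
c11: I2 complete | I4 dispatched to A0
c12: R7←I2 | I4 operands ready | I5 dispatched to M0
c13: I4 complete | I5 operands ready
c14: R2←I4
c18: I5 complete
c19: R4←I5
c20: I6 dispatched to M0
c21: I6 operands ready
c26: I6 complete
c27: R1←I6
c28: I7 dispatched to M0
c29: I7 operands ready
c34: I7 complete
c35: R0←I7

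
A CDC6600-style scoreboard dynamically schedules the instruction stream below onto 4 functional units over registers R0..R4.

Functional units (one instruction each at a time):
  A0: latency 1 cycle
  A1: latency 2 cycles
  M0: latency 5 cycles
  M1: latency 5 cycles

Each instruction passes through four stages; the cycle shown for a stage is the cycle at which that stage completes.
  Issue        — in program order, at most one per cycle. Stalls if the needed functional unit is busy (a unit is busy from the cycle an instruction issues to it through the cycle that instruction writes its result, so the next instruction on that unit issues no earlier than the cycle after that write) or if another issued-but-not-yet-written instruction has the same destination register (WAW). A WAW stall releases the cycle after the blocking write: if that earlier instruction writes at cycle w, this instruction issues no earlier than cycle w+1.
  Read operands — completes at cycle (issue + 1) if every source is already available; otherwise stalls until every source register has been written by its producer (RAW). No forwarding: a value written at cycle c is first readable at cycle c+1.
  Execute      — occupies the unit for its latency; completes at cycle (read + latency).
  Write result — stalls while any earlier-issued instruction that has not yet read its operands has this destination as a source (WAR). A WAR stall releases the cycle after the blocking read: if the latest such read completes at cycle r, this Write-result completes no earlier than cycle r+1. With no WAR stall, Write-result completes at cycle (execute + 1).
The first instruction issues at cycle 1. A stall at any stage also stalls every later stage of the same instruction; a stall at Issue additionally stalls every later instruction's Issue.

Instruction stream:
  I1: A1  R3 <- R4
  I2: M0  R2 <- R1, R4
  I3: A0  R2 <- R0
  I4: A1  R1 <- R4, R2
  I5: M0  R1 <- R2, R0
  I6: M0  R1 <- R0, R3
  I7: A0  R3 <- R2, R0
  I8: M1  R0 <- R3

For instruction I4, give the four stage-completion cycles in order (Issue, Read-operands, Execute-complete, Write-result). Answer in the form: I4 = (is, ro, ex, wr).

[I1] 1/2/4/5
[I2] 2/3/8/9
[I3] 10/11/12/13  (WAW R2: wait I2 write@9)
[I4] 11/14/16/17  (RAW R2: wait I3 write@13)
[I5] 18/19/24/25  (WAW R1: wait I4 write@17)
[I6] 26/27/32/33  (struct: M0 busy until I5 writes@25)
[I7] 27/28/29/30
[I8] 28/31/36/37  (RAW R3: wait I7 write@30)

I4 = (11, 14, 16, 17)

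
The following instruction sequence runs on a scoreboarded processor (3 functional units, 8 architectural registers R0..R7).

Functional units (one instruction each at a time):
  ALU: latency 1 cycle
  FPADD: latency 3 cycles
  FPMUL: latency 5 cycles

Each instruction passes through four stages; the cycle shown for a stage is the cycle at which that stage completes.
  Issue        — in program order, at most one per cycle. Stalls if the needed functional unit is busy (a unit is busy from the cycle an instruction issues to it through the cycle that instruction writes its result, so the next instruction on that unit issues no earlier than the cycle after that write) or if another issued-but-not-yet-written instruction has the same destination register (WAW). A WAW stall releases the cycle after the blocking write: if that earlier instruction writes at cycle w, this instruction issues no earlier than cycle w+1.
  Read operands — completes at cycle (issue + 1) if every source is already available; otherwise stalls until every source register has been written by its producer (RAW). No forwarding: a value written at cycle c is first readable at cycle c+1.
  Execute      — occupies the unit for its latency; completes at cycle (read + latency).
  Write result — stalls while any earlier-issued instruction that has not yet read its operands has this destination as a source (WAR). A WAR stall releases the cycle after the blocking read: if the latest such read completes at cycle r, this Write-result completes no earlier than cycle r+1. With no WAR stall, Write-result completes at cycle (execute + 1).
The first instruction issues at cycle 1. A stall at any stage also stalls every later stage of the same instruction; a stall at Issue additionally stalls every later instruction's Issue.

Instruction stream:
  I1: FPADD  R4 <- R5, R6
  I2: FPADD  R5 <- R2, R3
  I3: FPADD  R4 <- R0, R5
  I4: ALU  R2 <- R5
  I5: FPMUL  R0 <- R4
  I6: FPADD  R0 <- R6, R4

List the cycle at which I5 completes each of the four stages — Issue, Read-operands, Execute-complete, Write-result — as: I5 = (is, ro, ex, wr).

cycle 1: I1→FPADD
cycle 2: I1 RO
cycle 5: I1 EX
cycle 6: I1 WR R4
cycle 7: I2→FPADD
cycle 8: I2 RO
cycle 11: I2 EX
cycle 12: I2 WR R5
cycle 13: I3→FPADD
cycle 14: I3 RO; I4→ALU
cycle 15: I4 RO; I5→FPMUL
cycle 16: I4 EX
cycle 17: I3 EX; I4 WR R2
cycle 18: I3 WR R4
cycle 19: I5 RO
cycle 24: I5 EX
cycle 25: I5 WR R0
cycle 26: I6→FPADD
cycle 27: I6 RO
cycle 30: I6 EX
cycle 31: I6 WR R0

I5 = (15, 19, 24, 25)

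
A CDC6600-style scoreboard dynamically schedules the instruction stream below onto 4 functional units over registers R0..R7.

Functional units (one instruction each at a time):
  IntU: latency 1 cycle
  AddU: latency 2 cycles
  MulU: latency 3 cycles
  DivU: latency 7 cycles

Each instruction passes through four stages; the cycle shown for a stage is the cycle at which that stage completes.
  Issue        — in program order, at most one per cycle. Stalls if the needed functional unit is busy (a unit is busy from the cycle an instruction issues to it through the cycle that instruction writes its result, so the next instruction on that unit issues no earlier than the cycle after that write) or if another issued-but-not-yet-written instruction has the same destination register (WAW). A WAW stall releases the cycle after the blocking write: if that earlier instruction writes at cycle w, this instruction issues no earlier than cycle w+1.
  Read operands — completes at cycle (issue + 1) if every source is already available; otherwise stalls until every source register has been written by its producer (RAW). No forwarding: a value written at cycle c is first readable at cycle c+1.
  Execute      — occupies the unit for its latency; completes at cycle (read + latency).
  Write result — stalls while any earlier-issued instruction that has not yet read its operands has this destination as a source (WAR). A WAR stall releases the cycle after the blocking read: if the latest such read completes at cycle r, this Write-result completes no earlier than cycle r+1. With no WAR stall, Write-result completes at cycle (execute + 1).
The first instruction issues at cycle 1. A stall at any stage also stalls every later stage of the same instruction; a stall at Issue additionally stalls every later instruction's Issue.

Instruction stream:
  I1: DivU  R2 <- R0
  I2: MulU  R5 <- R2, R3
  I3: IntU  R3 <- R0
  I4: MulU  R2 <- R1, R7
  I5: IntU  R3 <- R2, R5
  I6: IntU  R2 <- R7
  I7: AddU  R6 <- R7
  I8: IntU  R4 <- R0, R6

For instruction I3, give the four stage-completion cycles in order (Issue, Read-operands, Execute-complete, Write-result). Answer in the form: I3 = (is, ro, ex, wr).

I1 -> (1, 2, 9, 10)
I2 -> (2, 11, 14, 15)  // RAW R2: wait I1 write@10
I3 -> (3, 4, 5, 12)  // WAR R3: wait I2 read@11
I4 -> (16, 17, 20, 21)  // struct: MulU busy until I2 writes@15
I5 -> (17, 22, 23, 24)  // RAW R2: wait I4 write@21
I6 -> (25, 26, 27, 28)  // struct: IntU busy until I5 writes@24
I7 -> (26, 27, 29, 30)
I8 -> (29, 31, 32, 33)  // struct: IntU busy until I6 writes@28, RAW R6: wait I7 write@30

I3 = (3, 4, 5, 12)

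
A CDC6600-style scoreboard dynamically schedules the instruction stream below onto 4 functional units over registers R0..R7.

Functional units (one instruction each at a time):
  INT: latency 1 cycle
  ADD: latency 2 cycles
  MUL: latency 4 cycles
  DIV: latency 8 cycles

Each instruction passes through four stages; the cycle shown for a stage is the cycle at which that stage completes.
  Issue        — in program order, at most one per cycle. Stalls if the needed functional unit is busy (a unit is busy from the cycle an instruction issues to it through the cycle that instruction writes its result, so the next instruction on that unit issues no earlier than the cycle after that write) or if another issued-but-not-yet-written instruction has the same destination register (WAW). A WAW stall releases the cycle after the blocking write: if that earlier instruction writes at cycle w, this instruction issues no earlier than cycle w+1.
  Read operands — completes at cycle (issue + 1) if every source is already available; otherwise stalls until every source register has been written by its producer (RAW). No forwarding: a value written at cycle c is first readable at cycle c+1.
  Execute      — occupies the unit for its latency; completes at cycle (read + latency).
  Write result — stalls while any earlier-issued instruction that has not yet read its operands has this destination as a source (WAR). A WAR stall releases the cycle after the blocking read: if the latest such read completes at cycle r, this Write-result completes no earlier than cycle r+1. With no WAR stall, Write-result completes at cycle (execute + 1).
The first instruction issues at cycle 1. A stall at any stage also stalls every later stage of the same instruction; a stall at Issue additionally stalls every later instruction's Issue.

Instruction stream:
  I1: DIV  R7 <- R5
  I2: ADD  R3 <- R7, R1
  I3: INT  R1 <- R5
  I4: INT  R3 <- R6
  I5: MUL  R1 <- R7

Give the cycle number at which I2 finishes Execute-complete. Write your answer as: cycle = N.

  I1 | 1 | 2 | 10 | 11
  I2 | 2 | 12 | 14 | 15   RAW R7: wait I1 write@11
  I3 | 3 | 4 | 5 | 13   WAR R1: wait I2 read@12
  I4 | 16 | 17 | 18 | 19   WAW R3: wait I2 write@15
  I5 | 17 | 18 | 22 | 23

cycle = 14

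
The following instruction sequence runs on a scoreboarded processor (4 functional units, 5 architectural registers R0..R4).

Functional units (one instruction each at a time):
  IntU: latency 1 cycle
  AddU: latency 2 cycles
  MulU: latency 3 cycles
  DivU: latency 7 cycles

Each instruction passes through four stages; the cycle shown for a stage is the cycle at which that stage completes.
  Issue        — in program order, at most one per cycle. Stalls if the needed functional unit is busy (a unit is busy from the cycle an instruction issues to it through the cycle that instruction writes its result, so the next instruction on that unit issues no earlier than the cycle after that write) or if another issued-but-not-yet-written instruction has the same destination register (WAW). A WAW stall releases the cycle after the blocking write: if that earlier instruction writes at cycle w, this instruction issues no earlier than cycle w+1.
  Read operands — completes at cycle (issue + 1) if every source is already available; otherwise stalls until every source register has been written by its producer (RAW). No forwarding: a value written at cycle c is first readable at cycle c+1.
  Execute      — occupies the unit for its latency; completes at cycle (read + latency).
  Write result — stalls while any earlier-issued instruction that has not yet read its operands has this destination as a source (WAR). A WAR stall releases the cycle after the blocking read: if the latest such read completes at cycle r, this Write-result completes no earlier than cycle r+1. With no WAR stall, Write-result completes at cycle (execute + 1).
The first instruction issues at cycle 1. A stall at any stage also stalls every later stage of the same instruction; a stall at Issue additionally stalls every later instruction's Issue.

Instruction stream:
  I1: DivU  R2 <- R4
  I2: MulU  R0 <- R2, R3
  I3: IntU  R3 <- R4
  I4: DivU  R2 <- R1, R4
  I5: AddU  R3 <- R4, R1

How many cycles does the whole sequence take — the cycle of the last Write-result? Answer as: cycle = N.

[I1] 1/2/9/10
[I2] 2/11/14/15  (RAW R2: wait I1 write@10)
[I3] 3/4/5/12  (WAR R3: wait I2 read@11)
[I4] 11/12/19/20  (struct: DivU busy until I1 writes@10)
[I5] 13/14/16/17  (WAW R3: wait I3 write@12)

cycle = 20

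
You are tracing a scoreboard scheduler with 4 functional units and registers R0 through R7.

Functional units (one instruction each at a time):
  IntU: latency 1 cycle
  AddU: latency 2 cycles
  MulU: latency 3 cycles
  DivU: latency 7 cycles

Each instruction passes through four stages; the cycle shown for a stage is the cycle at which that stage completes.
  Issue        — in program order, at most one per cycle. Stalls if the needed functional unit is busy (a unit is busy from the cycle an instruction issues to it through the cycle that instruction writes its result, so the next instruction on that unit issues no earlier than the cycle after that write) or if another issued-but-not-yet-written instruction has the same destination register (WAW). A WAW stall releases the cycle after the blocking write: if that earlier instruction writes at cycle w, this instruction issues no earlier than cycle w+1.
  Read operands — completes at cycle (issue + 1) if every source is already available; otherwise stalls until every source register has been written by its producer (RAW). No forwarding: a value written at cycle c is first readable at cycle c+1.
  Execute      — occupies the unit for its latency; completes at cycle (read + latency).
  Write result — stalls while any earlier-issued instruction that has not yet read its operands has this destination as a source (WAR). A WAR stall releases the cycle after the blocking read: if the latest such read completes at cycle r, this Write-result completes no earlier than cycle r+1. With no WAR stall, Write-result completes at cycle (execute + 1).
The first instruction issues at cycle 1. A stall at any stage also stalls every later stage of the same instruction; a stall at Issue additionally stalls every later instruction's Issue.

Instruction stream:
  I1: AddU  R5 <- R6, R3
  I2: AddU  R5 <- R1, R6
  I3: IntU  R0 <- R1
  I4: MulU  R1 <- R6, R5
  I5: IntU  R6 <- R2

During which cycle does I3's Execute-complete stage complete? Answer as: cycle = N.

I1: IS=1 RO=2 EX=4 WR=5
I2: IS=6 RO=7 EX=9 WR=10  [struct: AddU busy until I1 writes@5]
I3: IS=7 RO=8 EX=9 WR=10
I4: IS=8 RO=11 EX=14 WR=15  [RAW R5: wait I2 write@10]
I5: IS=11 RO=12 EX=13 WR=14  [struct: IntU busy until I3 writes@10]

cycle = 9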